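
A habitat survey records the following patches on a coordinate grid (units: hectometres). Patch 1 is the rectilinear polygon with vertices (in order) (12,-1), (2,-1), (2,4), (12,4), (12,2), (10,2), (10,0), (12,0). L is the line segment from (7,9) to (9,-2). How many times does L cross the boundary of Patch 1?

The segment meets the boundary at (7.909,4), (8.818,-1).

2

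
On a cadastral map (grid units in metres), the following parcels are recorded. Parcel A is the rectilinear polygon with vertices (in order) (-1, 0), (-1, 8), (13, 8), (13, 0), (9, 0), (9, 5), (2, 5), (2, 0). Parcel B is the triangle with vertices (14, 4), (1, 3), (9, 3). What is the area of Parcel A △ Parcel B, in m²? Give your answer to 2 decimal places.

77.97

|Parcel A| = 77, |Parcel B| = 4, |Parcel A∩Parcel B| = 1.5154.
|Parcel A △ Parcel B| = |Parcel A| + |Parcel B| − 2·|Parcel A∩Parcel B| = 77 + 4 − 3.0308 = 77.97.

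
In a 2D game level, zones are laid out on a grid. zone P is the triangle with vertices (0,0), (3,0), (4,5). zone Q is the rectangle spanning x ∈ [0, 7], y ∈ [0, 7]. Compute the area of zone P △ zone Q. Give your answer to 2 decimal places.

|zone P| = 7.5, |zone Q| = 49, |zone P∩zone Q| = 7.5.
|zone P △ zone Q| = |zone P| + |zone Q| − 2·|zone P∩zone Q| = 7.5 + 49 − 15 = 41.50.

41.50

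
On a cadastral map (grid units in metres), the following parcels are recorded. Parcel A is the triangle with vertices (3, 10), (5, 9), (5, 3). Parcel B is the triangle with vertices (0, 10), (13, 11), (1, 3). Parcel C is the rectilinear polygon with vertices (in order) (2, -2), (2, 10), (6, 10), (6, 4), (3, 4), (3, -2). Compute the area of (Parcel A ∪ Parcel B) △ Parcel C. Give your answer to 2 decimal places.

35.43

|Parcel A ∪ Parcel B| = 46.8533.
|(Parcel A ∪ Parcel B) ∩ Parcel C| = 20.7105.
|(Parcel A ∪ Parcel B) △ Parcel C| = 46.8533 + 30 − 41.421 = 35.43.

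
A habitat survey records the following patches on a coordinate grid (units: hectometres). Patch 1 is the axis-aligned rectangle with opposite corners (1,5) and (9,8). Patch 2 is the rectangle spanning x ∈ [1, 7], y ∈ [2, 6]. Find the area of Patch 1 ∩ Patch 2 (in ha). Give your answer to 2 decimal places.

|Patch 1∩Patch 2|: x∈[1,7], y∈[5,6] → 6·1 = 6.

6.00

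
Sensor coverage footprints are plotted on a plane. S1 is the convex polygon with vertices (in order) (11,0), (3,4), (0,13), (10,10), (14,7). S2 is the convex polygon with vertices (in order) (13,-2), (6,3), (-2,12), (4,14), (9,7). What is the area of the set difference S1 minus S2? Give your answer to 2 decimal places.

34.89

|S1| = 97, |S1∩S2| = 62.1108.
|S1 ∖ S2| = |S1| − |S1∩S2| = 97 − 62.1108 = 34.89.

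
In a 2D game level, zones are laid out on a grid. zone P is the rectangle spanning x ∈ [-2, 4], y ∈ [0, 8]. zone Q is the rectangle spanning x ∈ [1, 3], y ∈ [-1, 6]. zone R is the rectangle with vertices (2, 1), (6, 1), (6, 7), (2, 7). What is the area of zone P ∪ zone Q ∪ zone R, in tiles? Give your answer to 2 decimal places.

By inclusion–exclusion:
Individual areas: |zone P| = 48, |zone Q| = 14, |zone R| = 24.
|zone P∩zone Q|: x∈[1,3], y∈[0,6] → 2·6 = 12.
|zone P∩zone R|: x∈[2,4], y∈[1,7] → 2·6 = 12.
|zone Q∩zone R|: x∈[2,3], y∈[1,6] → 1·5 = 5.
|zone P∩zone Q∩zone R| = 5.
|zone P ∪ zone Q ∪ zone R| = 86 − 29 + 5 = 62.00.

62.00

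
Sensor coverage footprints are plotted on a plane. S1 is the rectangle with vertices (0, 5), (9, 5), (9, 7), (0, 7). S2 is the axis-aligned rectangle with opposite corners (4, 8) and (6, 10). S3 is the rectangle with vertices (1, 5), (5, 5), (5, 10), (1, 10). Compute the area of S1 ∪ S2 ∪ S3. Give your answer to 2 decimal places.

32.00

By inclusion–exclusion:
Individual areas: |S1| = 18, |S2| = 4, |S3| = 20.
|S1∩S2| = 0 (no overlap).
|S1∩S3|: x∈[1,5], y∈[5,7] → 4·2 = 8.
|S2∩S3|: x∈[4,5], y∈[8,10] → 1·2 = 2.
|S1∩S2∩S3| = 0.
|S1 ∪ S2 ∪ S3| = 42 − 10 + 0 = 32.00.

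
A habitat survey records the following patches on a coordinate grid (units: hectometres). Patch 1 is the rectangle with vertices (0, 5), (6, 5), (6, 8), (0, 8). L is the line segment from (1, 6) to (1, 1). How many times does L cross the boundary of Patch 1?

1

The segment meets the boundary at (1,5).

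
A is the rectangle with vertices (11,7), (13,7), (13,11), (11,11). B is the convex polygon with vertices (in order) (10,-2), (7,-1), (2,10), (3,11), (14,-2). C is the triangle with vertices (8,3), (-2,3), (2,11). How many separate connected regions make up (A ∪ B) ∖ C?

(A ∪ B) ∖ C splits into 2 disjoint pieces (area 8, area 37.3506).

2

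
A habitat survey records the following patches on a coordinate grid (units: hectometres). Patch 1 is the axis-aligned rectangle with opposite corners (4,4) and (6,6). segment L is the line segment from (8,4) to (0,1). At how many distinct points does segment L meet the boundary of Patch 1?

0

The segment lies entirely outside Patch 1 and never meets its boundary.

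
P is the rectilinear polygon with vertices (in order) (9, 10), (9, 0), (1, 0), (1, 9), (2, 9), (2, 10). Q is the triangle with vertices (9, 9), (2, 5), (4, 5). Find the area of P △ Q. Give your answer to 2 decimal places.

75.00

|P| = 79, |Q| = 4, |P∩Q| = 4.
|P △ Q| = |P| + |Q| − 2·|P∩Q| = 79 + 4 − 8 = 75.00.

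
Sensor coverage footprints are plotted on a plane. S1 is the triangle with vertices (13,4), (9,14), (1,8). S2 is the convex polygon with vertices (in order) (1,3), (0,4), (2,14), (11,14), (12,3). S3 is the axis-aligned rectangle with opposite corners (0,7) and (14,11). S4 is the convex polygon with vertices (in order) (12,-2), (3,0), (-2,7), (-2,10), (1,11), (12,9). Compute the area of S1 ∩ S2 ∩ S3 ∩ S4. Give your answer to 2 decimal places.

25.33

The intersection is the polygon with vertices (4,7), (1,8), (4.22,10.415), (10.922,9.196), (11.588,7.529), (11.636,7).
By the shoelace formula its area is 25.33.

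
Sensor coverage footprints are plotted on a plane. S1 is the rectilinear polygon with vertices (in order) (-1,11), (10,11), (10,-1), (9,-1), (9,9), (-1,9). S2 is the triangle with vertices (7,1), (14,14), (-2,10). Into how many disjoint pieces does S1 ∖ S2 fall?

2

S1 ∖ S2 splits into 2 disjoint pieces (area 1.125, area 6.6429).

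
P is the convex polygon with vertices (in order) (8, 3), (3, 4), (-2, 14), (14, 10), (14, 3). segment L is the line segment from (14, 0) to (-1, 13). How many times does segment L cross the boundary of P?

The segment meets the boundary at (10.538,3).

1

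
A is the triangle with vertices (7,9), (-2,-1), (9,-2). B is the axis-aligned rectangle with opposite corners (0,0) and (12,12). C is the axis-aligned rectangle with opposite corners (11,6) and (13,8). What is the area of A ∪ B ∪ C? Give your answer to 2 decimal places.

162.36

By inclusion–exclusion:
Individual areas: |A| = 59.5, |B| = 144, |C| = 4.
|A∩B| = 43.1414.
|A∩C| = 0.
|B∩C|: x∈[11,12], y∈[6,8] → 1·2 = 2.
|A∩B∩C| = 0.
|A ∪ B ∪ C| = 207.5 − 45.1414 + 0 = 162.36.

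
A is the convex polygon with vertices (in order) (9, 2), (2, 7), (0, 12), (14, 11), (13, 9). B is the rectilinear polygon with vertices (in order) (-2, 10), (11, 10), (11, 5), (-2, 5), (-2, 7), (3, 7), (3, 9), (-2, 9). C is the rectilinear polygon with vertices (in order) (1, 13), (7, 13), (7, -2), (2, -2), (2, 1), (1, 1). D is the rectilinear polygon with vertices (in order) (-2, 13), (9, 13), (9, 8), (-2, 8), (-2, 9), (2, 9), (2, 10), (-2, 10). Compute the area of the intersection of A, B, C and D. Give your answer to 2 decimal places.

9.00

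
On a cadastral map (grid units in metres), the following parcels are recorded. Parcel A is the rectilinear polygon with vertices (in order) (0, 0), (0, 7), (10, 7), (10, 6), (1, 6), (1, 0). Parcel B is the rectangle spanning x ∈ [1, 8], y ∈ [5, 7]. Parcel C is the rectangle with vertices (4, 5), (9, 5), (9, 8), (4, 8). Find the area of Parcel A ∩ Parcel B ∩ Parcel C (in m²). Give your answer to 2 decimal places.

The intersection is the polygon with vertices (8,6), (4,6), (4,7), (8,7).
By the shoelace formula its area is 4.00.

4.00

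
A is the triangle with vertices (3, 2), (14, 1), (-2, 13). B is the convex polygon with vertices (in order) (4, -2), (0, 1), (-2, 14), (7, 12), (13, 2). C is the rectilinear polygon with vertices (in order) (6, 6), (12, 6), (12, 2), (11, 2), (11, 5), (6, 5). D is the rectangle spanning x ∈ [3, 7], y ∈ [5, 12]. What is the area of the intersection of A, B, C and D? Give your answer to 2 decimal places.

The intersection is the polygon with vertices (6,5), (6,6), (7,6), (7,5).
By the shoelace formula its area is 1.00.

1.00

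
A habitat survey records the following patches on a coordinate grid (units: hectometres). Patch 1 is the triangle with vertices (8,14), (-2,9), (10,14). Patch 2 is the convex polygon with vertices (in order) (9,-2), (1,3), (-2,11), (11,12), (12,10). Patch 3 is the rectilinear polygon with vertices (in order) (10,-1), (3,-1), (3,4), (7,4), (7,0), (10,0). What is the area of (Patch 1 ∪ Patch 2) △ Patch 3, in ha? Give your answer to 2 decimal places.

117.71

|Patch 1 ∪ Patch 2| = 127.3575.
|(Patch 1 ∪ Patch 2) ∩ Patch 3| = 16.325.
|(Patch 1 ∪ Patch 2) △ Patch 3| = 127.3575 + 23 − 32.65 = 117.71.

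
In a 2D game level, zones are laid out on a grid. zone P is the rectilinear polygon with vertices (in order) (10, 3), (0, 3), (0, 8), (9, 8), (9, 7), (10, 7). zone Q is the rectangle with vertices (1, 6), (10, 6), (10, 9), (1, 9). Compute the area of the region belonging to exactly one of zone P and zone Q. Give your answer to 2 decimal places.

|zone P| = 49, |zone Q| = 27, |zone P∩zone Q| = 17.
|zone P △ zone Q| = |zone P| + |zone Q| − 2·|zone P∩zone Q| = 49 + 27 − 34 = 42.00.

42.00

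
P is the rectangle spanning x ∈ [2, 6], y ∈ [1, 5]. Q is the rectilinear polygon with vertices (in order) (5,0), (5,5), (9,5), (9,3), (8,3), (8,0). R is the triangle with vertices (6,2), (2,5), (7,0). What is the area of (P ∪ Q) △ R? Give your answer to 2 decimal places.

|P ∪ Q| = 29.
|(P ∪ Q) ∩ R| = 2.5.
|(P ∪ Q) △ R| = 29 + 2.5 − 5 = 26.50.

26.50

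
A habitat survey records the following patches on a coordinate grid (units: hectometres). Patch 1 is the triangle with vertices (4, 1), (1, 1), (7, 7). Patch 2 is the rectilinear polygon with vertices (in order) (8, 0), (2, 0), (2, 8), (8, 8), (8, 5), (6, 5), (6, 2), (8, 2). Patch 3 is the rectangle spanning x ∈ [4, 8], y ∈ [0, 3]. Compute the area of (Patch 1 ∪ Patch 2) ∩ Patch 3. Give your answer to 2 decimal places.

10.00

The region (Patch 1 ∪ Patch 2) ∩ Patch 3 is the polygon with vertices (6,2), (8,2), (8,0), (4,0), (4,3), (6,3).
By the shoelace formula its area is 10.00.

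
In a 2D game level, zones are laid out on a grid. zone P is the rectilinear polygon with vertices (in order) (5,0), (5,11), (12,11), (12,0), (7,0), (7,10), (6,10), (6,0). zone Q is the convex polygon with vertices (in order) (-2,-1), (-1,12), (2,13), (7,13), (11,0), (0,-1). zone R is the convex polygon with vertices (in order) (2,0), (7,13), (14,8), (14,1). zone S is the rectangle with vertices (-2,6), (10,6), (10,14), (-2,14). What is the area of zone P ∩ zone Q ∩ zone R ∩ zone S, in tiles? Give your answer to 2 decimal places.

10.95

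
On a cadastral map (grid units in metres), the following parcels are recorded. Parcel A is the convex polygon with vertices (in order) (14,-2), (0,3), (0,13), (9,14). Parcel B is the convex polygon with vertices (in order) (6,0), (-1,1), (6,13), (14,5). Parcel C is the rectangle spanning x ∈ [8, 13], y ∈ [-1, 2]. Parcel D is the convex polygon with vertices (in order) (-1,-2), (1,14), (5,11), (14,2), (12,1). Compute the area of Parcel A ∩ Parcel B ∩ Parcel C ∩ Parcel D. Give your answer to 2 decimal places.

0.45

The intersection is the polygon with vertices (8,2), (9.2,2), (8,1.25).
By the shoelace formula its area is 0.45.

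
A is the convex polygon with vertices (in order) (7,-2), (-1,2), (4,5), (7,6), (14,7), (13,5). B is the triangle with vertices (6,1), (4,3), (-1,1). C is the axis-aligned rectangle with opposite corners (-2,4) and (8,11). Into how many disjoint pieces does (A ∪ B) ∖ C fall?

(A ∪ B) ∖ C is a single connected region.

1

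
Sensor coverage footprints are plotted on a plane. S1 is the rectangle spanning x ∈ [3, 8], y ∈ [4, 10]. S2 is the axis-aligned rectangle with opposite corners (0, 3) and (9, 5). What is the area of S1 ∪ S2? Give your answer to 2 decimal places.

43.00

By inclusion–exclusion:
Individual areas: |S1| = 30, |S2| = 18.
|S1∩S2|: x∈[3,8], y∈[4,5] → 5·1 = 5.
|S1 ∪ S2| = 48 − 5 = 43.00.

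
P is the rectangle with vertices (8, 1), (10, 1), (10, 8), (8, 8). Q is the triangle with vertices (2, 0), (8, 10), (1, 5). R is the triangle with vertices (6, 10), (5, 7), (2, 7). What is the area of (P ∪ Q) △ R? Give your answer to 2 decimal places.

|P ∪ Q| = 34.
|(P ∪ Q) ∩ R| = 0.675.
|(P ∪ Q) △ R| = 34 + 4.5 − 1.35 = 37.15.

37.15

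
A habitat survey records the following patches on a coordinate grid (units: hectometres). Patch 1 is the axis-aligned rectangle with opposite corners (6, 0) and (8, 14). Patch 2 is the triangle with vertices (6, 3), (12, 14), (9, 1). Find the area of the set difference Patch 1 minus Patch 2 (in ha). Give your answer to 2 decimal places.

23.00

|Patch 1| = 28, |Patch 1∩Patch 2| = 5.
|Patch 1 ∖ Patch 2| = |Patch 1| − |Patch 1∩Patch 2| = 28 − 5 = 23.00.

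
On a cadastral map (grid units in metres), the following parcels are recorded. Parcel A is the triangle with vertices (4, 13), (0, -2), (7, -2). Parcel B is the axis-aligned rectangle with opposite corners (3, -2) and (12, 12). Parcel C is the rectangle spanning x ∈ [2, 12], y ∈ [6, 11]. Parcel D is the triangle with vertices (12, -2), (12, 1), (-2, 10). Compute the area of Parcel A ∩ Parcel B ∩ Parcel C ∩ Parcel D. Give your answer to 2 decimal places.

The intersection is the polygon with vertices (3,6), (3,6.786), (4.222,6).
By the shoelace formula its area is 0.48.

0.48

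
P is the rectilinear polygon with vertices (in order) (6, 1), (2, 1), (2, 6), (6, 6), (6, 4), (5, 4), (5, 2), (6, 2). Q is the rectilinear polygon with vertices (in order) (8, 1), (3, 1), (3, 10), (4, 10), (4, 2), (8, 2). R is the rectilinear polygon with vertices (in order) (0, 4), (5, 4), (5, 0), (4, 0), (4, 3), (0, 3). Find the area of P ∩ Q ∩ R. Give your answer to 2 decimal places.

2.00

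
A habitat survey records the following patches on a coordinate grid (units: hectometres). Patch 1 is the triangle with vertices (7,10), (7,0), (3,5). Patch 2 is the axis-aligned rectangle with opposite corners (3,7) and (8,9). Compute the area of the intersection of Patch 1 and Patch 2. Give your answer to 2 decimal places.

The intersection is the polygon with vertices (7,7), (4.6,7), (6.2,9), (7,9).
By the shoelace formula its area is 3.20.

3.20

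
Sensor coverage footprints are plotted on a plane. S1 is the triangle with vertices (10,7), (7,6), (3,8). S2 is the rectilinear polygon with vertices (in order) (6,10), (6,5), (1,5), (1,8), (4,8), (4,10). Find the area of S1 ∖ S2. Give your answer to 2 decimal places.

3.39

|S1| = 5, |S1∩S2| = 1.6071.
|S1 ∖ S2| = |S1| − |S1∩S2| = 5 − 1.6071 = 3.39.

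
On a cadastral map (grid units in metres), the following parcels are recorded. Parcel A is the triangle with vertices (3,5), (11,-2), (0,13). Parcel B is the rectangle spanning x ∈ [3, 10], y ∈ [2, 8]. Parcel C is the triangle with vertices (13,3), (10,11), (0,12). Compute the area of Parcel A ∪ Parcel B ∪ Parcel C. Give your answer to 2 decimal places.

By inclusion–exclusion:
Individual areas: |Parcel A| = 21.5, |Parcel B| = 42, |Parcel C| = 38.5.
|Parcel A∩Parcel B| = 12.0571.
|Parcel A∩Parcel C| = 0.2907.
|Parcel B∩Parcel C| = 6.1709.
|Parcel A∩Parcel B∩Parcel C| = 0.
|Parcel A ∪ Parcel B ∪ Parcel C| = 102 − 18.5187 + 0 = 83.48.

83.48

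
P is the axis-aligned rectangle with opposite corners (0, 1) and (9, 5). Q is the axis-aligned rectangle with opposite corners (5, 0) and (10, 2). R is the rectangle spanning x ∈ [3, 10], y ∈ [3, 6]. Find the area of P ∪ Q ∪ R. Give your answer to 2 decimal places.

By inclusion–exclusion:
Individual areas: |P| = 36, |Q| = 10, |R| = 21.
|P∩Q|: x∈[5,9], y∈[1,2] → 4·1 = 4.
|P∩R|: x∈[3,9], y∈[3,5] → 6·2 = 12.
|Q∩R| = 0 (no overlap).
|P∩Q∩R| = 0.
|P ∪ Q ∪ R| = 67 − 16 + 0 = 51.00.

51.00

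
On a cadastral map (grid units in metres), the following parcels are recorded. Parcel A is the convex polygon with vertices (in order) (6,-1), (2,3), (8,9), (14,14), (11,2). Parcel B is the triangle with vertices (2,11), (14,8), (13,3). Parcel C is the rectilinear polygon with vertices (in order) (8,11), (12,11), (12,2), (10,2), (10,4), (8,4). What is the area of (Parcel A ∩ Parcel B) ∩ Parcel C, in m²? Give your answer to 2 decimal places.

14.61

The region (Parcel A ∩ Parcel B) ∩ Parcel C is the polygon with vertices (8.461,9.385), (12,8.5), (12,6), (11.519,4.077), (8,6.636), (8,9).
By the shoelace formula its area is 14.61.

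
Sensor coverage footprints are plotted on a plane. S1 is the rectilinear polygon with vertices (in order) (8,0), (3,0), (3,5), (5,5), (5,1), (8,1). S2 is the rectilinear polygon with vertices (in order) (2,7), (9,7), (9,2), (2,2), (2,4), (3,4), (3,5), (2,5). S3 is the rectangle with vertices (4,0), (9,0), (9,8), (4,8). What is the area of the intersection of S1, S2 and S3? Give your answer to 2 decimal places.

3.00

The intersection is the polygon with vertices (5,5), (5,2), (4,2), (4,5).
By the shoelace formula its area is 3.00.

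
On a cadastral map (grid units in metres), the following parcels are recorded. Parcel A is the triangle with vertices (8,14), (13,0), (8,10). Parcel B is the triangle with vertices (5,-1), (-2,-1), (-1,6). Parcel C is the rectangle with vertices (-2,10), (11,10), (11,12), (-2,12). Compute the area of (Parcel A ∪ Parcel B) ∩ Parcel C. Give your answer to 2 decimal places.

2.14

The region (Parcel A ∪ Parcel B) ∩ Parcel C is the polygon with vertices (9.429,10), (8,10), (8,12), (8.714,12).
By the shoelace formula its area is 2.14.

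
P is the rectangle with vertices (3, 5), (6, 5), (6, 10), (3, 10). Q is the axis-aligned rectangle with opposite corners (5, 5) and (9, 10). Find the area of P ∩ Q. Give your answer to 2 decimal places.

5.00

|P∩Q|: x∈[5,6], y∈[5,10] → 1·5 = 5.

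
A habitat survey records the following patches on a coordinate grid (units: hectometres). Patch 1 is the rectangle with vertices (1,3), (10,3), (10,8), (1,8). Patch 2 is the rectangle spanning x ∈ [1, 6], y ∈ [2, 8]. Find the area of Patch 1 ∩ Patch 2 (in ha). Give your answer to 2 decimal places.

|Patch 1∩Patch 2|: x∈[1,6], y∈[3,8] → 5·5 = 25.

25.00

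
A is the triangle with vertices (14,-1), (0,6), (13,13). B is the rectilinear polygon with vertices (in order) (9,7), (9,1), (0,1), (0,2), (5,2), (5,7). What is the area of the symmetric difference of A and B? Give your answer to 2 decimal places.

|A| = 94.5, |B| = 29, |A∩B| = 18.
|A △ B| = |A| + |B| − 2·|A∩B| = 94.5 + 29 − 36 = 87.50.

87.50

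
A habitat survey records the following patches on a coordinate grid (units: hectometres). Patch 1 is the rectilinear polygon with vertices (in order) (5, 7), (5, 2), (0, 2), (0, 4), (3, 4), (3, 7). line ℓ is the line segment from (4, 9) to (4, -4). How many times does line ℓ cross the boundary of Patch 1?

The segment meets the boundary at (4,2), (4,7).

2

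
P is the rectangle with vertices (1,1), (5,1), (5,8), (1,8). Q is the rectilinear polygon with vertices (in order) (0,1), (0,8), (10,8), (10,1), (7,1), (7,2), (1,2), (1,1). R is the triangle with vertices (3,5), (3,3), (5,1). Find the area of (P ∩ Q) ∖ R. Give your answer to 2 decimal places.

22.25

|P ∩ Q| = 24.
|(P ∩ Q) ∩ R| = 1.75.
|(P ∩ Q) ∖ R| = 24 − 1.75 = 22.25.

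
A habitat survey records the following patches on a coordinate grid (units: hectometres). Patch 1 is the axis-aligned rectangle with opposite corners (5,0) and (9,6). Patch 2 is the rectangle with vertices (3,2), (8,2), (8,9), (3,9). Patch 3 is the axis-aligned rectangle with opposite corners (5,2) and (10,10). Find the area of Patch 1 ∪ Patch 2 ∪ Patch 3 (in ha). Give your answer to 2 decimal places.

62.00

By inclusion–exclusion:
Individual areas: |Patch 1| = 24, |Patch 2| = 35, |Patch 3| = 40.
|Patch 1∩Patch 2|: x∈[5,8], y∈[2,6] → 3·4 = 12.
|Patch 1∩Patch 3|: x∈[5,9], y∈[2,6] → 4·4 = 16.
|Patch 2∩Patch 3|: x∈[5,8], y∈[2,9] → 3·7 = 21.
|Patch 1∩Patch 2∩Patch 3| = 12.
|Patch 1 ∪ Patch 2 ∪ Patch 3| = 99 − 49 + 12 = 62.00.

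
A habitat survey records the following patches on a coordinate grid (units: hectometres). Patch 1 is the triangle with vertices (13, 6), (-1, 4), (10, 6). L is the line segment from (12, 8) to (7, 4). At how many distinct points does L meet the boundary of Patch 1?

2

The segment meets the boundary at (8.739,5.391), (9.353,5.882).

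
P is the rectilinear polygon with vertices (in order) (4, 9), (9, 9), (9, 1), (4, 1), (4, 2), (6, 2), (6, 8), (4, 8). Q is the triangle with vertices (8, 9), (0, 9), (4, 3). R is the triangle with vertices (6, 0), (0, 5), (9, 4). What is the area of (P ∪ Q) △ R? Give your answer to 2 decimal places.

|P ∪ Q| = 47.
|(P ∪ Q) ∩ R| = 9.4804.
|(P ∪ Q) △ R| = 47 + 19.5 − 18.9608 = 47.54.

47.54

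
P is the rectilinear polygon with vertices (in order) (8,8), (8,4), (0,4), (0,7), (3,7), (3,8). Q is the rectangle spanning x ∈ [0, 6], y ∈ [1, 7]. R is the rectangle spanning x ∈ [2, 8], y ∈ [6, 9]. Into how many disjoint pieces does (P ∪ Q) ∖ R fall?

1

(P ∪ Q) ∖ R is a single connected region.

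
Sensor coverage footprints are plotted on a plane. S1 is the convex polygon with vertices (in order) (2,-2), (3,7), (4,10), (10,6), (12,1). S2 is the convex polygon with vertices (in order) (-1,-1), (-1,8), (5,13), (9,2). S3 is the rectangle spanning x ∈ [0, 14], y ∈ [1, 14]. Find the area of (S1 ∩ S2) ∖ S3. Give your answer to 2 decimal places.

|S1 ∩ S2| = 40.9975.
|(S1 ∩ S2) ∩ S3| = 39.2733.
|(S1 ∩ S2) ∖ S3| = 40.9975 − 39.2733 = 1.72.

1.72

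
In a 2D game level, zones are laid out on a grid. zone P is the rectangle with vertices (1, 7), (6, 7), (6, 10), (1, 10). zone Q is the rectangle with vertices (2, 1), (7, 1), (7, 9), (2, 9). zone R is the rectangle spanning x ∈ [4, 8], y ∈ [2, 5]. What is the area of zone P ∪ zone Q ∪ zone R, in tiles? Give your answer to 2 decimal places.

50.00

By inclusion–exclusion:
Individual areas: |zone P| = 15, |zone Q| = 40, |zone R| = 12.
|zone P∩zone Q|: x∈[2,6], y∈[7,9] → 4·2 = 8.
|zone P∩zone R| = 0 (no overlap).
|zone Q∩zone R|: x∈[4,7], y∈[2,5] → 3·3 = 9.
|zone P∩zone Q∩zone R| = 0.
|zone P ∪ zone Q ∪ zone R| = 67 − 17 + 0 = 50.00.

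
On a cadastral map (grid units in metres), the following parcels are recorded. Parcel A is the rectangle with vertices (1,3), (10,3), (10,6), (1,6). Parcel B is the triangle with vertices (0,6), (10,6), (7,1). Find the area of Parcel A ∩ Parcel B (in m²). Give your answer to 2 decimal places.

The intersection is the polygon with vertices (10,6), (8.2,3), (4.2,3), (1,5.286), (1,6).
By the shoelace formula its area is 20.64.

20.64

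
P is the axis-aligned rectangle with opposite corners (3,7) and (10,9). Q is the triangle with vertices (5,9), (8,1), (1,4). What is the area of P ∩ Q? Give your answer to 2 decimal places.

The intersection is the polygon with vertices (3.4,7), (5,9), (5.75,7).
By the shoelace formula its area is 2.35.

2.35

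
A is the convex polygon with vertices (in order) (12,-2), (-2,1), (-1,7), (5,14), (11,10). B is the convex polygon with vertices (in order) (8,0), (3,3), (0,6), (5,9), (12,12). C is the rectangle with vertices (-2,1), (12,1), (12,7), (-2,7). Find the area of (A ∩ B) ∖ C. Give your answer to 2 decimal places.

22.29

|A ∩ B| = 63.6203.
|(A ∩ B) ∩ C| = 41.3333.
|(A ∩ B) ∖ C| = 63.6203 − 41.3333 = 22.29.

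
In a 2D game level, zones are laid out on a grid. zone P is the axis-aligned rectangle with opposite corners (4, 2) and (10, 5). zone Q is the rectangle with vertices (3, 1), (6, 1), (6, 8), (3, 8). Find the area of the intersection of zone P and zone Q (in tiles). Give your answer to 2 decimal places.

6.00

|zone P∩zone Q|: x∈[4,6], y∈[2,5] → 2·3 = 6.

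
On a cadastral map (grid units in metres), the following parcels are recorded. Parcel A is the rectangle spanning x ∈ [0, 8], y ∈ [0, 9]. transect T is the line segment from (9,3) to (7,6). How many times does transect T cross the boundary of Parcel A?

The segment meets the boundary at (8,4.5).

1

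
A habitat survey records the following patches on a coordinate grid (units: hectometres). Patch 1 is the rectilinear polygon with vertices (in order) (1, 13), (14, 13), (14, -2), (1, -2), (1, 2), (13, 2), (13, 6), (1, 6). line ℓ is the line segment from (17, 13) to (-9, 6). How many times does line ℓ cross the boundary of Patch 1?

The segment meets the boundary at (1,8.692), (14,12.192).

2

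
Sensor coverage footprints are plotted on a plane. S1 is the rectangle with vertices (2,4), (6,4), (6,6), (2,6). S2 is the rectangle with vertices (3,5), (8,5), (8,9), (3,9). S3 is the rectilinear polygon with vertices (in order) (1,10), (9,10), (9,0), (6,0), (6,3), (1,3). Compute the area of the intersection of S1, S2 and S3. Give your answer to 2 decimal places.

3.00

The intersection is the polygon with vertices (6,5), (3,5), (3,6), (6,6).
By the shoelace formula its area is 3.00.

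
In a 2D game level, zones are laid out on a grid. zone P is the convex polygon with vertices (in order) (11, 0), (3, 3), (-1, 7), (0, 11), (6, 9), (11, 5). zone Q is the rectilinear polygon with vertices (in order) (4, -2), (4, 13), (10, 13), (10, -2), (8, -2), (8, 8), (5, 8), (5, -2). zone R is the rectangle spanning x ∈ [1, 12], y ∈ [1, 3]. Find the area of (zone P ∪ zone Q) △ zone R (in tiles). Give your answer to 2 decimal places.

109.20

|zone P ∪ zone Q| = 111.4458.
|(zone P ∪ zone Q) ∩ zone R| = 12.125.
|(zone P ∪ zone Q) △ zone R| = 111.4458 + 22 − 24.25 = 109.20.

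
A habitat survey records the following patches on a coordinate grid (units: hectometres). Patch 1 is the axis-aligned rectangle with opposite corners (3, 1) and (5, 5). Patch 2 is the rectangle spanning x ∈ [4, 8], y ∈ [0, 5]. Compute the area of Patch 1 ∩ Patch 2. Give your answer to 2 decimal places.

4.00

|Patch 1∩Patch 2|: x∈[4,5], y∈[1,5] → 1·4 = 4.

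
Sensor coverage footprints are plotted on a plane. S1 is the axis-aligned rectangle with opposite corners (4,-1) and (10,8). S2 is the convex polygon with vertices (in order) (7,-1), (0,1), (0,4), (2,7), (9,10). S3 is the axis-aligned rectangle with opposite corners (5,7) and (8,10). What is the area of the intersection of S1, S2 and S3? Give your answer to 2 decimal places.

The intersection is the polygon with vertices (8,8), (8,7), (5,7), (5,8).
By the shoelace formula its area is 3.00.

3.00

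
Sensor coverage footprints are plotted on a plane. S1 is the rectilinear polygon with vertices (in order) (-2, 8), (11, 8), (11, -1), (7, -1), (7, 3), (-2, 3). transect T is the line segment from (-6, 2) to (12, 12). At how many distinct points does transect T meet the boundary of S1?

The segment meets the boundary at (4.8,8), (-2,4.222).

2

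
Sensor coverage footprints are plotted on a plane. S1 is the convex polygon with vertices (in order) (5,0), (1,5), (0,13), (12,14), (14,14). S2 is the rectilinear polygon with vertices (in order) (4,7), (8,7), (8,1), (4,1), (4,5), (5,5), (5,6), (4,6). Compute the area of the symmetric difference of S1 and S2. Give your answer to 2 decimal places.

93.69

|S1| = 108, |S2| = 23, |S1∩S2| = 18.6536.
|S1 △ S2| = |S1| + |S2| − 2·|S1∩S2| = 108 + 23 − 37.3071 = 93.69.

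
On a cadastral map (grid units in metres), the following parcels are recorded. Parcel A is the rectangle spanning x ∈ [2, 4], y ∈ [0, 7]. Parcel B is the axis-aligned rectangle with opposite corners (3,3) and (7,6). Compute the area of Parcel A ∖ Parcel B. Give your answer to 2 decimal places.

11.00

|Parcel A∩Parcel B|: x∈[3,4], y∈[3,6] → 1·3 = 3.
|Parcel A| = 14.
|Parcel A ∖ Parcel B| = |Parcel A| − |Parcel A∩Parcel B| = 14 − 3 = 11.00.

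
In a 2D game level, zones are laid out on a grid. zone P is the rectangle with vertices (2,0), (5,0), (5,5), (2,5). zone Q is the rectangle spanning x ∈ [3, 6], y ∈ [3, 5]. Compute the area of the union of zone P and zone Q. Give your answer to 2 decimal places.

17.00

By inclusion–exclusion:
Individual areas: |zone P| = 15, |zone Q| = 6.
|zone P∩zone Q|: x∈[3,5], y∈[3,5] → 2·2 = 4.
|zone P ∪ zone Q| = 21 − 4 = 17.00.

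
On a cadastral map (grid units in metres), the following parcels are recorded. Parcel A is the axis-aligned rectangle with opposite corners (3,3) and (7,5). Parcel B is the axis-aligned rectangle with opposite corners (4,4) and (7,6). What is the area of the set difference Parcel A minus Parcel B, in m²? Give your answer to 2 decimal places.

5.00

|Parcel A∩Parcel B|: x∈[4,7], y∈[4,5] → 3·1 = 3.
|Parcel A| = 8.
|Parcel A ∖ Parcel B| = |Parcel A| − |Parcel A∩Parcel B| = 8 − 3 = 5.00.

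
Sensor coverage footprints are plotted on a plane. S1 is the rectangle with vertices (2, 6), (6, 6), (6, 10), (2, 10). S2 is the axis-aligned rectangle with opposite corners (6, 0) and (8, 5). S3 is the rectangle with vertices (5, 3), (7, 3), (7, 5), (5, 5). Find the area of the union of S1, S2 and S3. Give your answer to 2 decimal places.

28.00

By inclusion–exclusion:
Individual areas: |S1| = 16, |S2| = 10, |S3| = 4.
|S1∩S2| = 0 (no overlap).
|S1∩S3| = 0 (no overlap).
|S2∩S3|: x∈[6,7], y∈[3,5] → 1·2 = 2.
|S1∩S2∩S3| = 0.
|S1 ∪ S2 ∪ S3| = 30 − 2 + 0 = 28.00.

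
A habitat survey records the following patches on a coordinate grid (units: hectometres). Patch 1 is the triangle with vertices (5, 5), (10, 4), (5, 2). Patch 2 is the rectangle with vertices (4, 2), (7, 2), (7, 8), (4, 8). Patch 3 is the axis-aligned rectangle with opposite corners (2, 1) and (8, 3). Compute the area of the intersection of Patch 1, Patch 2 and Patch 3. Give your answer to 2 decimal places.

1.20

The intersection is the polygon with vertices (7,2.8), (5,2), (5,3), (7,3).
By the shoelace formula its area is 1.20.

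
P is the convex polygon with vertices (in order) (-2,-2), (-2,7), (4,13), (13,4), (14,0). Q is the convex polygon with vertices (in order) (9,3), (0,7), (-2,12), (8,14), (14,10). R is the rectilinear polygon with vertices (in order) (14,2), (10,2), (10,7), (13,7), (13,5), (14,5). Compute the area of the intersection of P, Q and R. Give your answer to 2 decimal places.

The intersection is the polygon with vertices (11.083,5.917), (10,4.4), (10,7).
By the shoelace formula its area is 1.41.

1.41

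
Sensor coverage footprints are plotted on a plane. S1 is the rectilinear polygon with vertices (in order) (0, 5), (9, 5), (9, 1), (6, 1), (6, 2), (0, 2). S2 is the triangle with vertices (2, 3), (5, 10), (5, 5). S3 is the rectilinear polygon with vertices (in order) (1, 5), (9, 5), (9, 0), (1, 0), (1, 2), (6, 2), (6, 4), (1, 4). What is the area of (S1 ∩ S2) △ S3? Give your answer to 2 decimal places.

28.93

|S1 ∩ S2| = 2.1429.
|(S1 ∩ S2) ∩ S3| = 1.6071.
|(S1 ∩ S2) △ S3| = 2.1429 + 30 − 3.2143 = 28.93.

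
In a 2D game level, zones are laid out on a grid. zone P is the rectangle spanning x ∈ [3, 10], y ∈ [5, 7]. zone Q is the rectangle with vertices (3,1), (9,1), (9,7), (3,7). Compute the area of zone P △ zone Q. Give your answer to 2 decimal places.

|zone P∩zone Q|: x∈[3,9], y∈[5,7] → 6·2 = 12.
|zone P △ zone Q| = |zone P| + |zone Q| − 2·|zone P∩zone Q| = 14 + 36 − 24 = 26.00.

26.00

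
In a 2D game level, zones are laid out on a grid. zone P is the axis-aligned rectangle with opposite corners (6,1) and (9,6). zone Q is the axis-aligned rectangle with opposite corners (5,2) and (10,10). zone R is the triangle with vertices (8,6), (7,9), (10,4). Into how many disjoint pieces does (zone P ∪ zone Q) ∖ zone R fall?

(zone P ∪ zone Q) ∖ zone R is a single connected region.

1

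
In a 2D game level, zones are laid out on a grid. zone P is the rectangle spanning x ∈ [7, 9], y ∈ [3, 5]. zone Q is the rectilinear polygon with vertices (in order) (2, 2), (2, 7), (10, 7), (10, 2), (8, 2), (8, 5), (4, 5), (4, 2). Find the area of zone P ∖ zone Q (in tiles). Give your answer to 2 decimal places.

|zone P| = 4, |zone P∩zone Q| = 2.
|zone P ∖ zone Q| = |zone P| − |zone P∩zone Q| = 4 − 2 = 2.00.

2.00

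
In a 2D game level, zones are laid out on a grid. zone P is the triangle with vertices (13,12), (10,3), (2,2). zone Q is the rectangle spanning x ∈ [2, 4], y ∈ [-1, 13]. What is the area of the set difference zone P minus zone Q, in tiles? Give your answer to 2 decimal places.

|zone P| = 34.5, |zone P∩zone Q| = 1.5682.
|zone P ∖ zone Q| = |zone P| − |zone P∩zone Q| = 34.5 − 1.5682 = 32.93.

32.93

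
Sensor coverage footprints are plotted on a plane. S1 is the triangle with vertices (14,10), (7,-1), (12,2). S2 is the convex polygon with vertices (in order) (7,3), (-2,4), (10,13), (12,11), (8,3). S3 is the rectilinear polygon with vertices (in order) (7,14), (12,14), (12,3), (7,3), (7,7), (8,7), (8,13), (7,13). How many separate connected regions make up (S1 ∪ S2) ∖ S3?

2

(S1 ∪ S2) ∖ S3 splits into 2 disjoint pieces (area 12.2662, area 39).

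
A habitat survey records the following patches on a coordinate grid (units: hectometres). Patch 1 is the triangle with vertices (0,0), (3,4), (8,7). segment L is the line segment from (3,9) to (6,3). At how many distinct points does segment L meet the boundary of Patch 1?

The segment meets the boundary at (5.217,4.565), (4.923,5.154).

2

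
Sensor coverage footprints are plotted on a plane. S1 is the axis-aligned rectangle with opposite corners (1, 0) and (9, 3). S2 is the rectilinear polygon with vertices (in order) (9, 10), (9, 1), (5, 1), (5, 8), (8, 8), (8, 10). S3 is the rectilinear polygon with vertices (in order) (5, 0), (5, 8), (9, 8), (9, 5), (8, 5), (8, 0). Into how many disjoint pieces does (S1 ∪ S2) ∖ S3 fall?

(S1 ∪ S2) ∖ S3 splits into 3 disjoint pieces (area 5, area 12, area 2).

3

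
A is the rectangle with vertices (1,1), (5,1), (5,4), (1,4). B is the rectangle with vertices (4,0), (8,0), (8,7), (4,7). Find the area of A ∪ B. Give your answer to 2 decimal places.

By inclusion–exclusion:
Individual areas: |A| = 12, |B| = 28.
|A∩B|: x∈[4,5], y∈[1,4] → 1·3 = 3.
|A ∪ B| = 40 − 3 = 37.00.

37.00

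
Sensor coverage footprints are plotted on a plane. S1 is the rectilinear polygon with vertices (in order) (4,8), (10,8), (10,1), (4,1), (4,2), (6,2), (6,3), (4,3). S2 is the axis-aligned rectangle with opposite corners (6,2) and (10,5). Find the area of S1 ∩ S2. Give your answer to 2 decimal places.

12.00

The intersection is the polygon with vertices (10,2), (6,2), (6,3), (6,5), (10,5).
By the shoelace formula its area is 12.00.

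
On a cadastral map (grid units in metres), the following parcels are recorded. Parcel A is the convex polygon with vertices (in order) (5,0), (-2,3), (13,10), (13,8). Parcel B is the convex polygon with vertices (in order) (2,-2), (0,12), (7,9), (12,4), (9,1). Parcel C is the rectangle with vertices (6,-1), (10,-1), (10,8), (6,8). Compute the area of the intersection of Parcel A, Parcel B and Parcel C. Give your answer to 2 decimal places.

The intersection is the polygon with vertices (8.227,7.773), (10,6), (10,5), (6,1), (6,6.733).
By the shoelace formula its area is 16.36.

16.36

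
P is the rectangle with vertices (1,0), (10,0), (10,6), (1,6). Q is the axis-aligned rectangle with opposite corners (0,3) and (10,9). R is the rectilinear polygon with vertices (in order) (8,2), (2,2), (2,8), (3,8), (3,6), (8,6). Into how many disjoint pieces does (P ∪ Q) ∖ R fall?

1

(P ∪ Q) ∖ R is a single connected region.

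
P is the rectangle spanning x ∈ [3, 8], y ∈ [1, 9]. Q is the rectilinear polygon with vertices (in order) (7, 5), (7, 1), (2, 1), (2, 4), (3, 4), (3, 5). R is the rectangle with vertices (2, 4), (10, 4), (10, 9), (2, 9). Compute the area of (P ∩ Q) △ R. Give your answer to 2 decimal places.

48.00

|P ∩ Q| = 16.
|(P ∩ Q) ∩ R| = 4.
|(P ∩ Q) △ R| = 16 + 40 − 8 = 48.00.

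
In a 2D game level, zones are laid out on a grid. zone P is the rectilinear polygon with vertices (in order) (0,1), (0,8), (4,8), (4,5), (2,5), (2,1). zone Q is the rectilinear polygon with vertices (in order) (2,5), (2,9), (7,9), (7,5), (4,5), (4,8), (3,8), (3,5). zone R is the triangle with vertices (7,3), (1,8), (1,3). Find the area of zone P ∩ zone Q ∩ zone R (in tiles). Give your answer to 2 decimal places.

1.75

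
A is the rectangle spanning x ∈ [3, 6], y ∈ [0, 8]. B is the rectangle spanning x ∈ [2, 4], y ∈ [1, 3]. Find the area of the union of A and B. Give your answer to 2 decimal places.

By inclusion–exclusion:
Individual areas: |A| = 24, |B| = 4.
|A∩B|: x∈[3,4], y∈[1,3] → 1·2 = 2.
|A ∪ B| = 28 − 2 = 26.00.

26.00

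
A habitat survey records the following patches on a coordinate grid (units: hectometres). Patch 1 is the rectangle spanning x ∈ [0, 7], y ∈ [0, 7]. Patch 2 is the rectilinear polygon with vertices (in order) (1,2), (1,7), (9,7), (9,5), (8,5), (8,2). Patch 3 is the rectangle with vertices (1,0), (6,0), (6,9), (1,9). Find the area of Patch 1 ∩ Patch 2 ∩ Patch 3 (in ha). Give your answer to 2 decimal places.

25.00

The intersection is the polygon with vertices (1,2), (1,7), (6,7), (6,2).
By the shoelace formula its area is 25.00.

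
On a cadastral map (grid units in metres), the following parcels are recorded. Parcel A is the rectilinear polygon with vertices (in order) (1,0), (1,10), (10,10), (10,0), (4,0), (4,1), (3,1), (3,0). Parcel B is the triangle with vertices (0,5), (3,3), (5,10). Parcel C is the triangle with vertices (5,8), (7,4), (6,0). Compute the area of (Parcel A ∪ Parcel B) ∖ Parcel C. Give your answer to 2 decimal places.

83.83

|Parcel A ∪ Parcel B| = 89.8333.
|(Parcel A ∪ Parcel B) ∩ Parcel C| = 6.
|(Parcel A ∪ Parcel B) ∖ Parcel C| = 89.8333 − 6 = 83.83.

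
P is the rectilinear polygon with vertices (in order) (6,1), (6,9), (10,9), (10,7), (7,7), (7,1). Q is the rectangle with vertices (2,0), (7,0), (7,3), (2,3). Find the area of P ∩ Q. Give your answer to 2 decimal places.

The intersection is the polygon with vertices (6,3), (7,3), (7,1), (6,1).
By the shoelace formula its area is 2.00.

2.00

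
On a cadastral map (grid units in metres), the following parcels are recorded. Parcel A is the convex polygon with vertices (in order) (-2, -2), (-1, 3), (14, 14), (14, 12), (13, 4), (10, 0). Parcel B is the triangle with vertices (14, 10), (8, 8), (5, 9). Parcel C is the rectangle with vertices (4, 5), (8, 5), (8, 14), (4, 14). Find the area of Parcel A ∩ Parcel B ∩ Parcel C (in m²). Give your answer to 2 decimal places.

The intersection is the polygon with vertices (8,9.333), (8,8), (6.5,8.5), (7.571,9.286).
By the shoelace formula its area is 1.14.

1.14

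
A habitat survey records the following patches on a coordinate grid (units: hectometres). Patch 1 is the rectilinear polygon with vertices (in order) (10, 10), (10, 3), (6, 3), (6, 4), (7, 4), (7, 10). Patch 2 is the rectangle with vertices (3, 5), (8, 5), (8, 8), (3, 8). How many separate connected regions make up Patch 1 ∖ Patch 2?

Patch 1 ∖ Patch 2 is a single connected region.

1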